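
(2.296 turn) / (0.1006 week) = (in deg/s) 0.01359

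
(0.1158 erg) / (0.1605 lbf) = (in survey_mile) 1.008e-11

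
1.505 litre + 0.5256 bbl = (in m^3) 0.08507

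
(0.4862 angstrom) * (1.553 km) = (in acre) 1.866e-11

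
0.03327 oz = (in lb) 0.002079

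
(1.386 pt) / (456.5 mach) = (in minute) 5.243e-11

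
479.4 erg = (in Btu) 4.544e-08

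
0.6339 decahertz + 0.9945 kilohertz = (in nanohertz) 1.001e+12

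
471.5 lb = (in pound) 471.5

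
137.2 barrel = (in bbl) 137.2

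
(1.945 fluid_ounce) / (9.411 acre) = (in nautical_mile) 8.155e-13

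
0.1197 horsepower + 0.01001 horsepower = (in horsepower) 0.1297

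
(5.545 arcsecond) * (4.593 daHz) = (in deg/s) 0.07074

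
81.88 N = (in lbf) 18.41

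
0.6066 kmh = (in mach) 0.0004949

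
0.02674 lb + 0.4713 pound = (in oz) 7.969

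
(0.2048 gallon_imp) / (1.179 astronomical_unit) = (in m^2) 5.279e-15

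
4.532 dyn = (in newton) 4.532e-05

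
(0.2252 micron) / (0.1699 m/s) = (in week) 2.192e-12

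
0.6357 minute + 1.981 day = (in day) 1.981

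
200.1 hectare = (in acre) 494.5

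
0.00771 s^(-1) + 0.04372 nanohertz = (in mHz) 7.71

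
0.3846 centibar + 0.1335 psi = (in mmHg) 9.789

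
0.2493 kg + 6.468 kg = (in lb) 14.81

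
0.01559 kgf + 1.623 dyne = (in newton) 0.1529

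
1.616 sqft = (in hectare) 1.501e-05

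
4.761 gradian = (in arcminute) 257.1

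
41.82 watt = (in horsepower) 0.05608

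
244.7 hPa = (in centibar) 24.47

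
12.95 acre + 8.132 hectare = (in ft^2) 1.439e+06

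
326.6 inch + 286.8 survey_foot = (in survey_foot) 314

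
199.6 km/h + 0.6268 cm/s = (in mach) 0.1629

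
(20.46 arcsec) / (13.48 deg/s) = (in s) 0.0004216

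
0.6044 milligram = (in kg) 6.044e-07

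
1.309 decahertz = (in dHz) 130.9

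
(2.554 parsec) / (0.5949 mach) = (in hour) 1.081e+11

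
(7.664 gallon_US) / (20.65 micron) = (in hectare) 0.1405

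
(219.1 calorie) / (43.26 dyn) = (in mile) 1317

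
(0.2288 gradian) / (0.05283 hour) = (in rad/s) 1.89e-05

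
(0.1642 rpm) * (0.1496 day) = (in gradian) 1.415e+04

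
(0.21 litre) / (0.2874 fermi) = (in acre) 1.806e+08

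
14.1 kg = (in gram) 1.41e+04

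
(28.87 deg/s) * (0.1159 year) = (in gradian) 1.172e+08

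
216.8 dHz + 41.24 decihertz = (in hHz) 0.258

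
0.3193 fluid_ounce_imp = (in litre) 0.009072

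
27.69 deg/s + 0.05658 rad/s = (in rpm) 5.155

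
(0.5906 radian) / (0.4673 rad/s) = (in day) 1.463e-05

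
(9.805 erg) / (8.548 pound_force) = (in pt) 7.31e-05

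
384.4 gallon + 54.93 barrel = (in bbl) 64.08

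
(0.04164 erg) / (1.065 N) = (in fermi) 3.91e+06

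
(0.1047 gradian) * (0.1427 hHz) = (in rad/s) 0.02347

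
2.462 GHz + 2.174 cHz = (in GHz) 2.462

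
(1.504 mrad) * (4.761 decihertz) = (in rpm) 0.006838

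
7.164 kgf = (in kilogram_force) 7.164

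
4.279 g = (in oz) 0.1509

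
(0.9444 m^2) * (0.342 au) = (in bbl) 3.039e+11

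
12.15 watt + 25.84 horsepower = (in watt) 1.928e+04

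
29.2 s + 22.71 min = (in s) 1392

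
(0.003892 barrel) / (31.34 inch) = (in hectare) 7.773e-08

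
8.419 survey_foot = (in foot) 8.419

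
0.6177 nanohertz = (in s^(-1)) 6.177e-10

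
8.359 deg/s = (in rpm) 1.393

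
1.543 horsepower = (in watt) 1151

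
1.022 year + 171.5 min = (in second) 3.224e+07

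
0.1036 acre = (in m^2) 419.3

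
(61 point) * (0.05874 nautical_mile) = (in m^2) 2.341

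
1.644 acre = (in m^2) 6653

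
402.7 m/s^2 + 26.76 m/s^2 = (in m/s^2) 429.5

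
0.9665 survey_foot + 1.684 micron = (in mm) 294.6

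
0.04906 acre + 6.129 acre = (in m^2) 2.5e+04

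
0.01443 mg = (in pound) 3.181e-08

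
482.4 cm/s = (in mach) 0.01417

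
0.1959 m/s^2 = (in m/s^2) 0.1959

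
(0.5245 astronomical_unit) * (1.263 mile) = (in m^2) 1.595e+14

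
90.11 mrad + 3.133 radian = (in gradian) 205.2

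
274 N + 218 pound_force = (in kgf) 126.8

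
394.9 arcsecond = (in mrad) 1.915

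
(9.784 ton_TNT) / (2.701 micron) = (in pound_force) 3.407e+15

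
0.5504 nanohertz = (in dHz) 5.504e-09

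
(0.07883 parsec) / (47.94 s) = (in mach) 1.49e+11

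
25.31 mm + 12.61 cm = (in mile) 9.408e-05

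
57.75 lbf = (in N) 256.9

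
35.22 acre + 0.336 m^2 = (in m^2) 1.425e+05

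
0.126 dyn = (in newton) 1.26e-06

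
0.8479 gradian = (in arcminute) 45.79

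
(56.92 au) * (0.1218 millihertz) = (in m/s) 1.037e+09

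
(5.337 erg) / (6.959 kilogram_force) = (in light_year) 8.266e-25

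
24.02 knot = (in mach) 0.03629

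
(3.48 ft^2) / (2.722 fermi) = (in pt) 3.367e+17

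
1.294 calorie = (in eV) 3.379e+19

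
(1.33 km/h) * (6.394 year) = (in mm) 7.45e+10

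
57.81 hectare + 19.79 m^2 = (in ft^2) 6.223e+06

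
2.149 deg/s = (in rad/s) 0.03751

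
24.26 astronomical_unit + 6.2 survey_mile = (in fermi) 3.629e+27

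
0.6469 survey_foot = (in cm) 19.72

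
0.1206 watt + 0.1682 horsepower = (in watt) 125.5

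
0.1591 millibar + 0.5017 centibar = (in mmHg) 3.882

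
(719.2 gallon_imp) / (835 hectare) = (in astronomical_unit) 2.617e-18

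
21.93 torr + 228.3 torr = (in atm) 0.3292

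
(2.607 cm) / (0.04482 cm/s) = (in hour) 0.01616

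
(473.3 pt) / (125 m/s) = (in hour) 3.71e-07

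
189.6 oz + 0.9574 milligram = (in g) 5375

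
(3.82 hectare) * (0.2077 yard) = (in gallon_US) 1.917e+06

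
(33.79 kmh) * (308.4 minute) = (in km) 173.7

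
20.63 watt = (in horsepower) 0.02767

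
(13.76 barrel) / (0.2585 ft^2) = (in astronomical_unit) 6.089e-10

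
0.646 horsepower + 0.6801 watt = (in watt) 482.4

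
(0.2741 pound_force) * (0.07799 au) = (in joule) 1.423e+10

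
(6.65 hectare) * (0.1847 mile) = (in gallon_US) 5.222e+09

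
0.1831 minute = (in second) 10.99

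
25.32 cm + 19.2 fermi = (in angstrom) 2.532e+09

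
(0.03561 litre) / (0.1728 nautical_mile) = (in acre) 2.75e-11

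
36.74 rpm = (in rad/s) 3.847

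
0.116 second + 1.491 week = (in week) 1.491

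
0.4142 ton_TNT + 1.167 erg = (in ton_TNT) 0.4142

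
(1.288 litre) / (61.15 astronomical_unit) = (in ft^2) 1.516e-15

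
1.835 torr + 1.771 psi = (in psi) 1.806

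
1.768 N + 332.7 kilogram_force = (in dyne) 3.264e+08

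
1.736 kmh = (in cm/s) 48.22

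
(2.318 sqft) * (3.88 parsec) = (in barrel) 1.622e+17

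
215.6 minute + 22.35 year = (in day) 8158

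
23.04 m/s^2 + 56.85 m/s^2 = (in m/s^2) 79.89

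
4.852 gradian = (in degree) 4.367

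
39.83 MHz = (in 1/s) 3.983e+07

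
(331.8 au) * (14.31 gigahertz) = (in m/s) 7.103e+23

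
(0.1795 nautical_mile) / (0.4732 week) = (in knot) 0.002258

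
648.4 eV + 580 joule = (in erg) 5.8e+09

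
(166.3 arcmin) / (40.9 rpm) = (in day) 1.307e-07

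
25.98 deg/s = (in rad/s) 0.4534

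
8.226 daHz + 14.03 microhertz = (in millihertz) 8.226e+04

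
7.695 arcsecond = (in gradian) 0.002375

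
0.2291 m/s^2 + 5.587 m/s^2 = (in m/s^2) 5.816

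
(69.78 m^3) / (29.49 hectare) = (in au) 1.582e-15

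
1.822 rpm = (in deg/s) 10.93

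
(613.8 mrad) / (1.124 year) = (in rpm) 1.654e-07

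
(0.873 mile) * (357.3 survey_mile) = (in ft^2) 8.696e+09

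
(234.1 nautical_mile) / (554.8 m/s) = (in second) 781.5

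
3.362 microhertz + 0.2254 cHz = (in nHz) 2.257e+06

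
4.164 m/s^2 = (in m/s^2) 4.164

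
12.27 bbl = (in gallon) 515.3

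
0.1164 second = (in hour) 3.233e-05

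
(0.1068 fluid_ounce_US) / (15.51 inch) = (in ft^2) 8.63e-05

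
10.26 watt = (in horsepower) 0.01376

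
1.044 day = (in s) 9.02e+04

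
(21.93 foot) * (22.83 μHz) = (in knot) 0.0002966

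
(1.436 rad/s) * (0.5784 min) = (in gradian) 3173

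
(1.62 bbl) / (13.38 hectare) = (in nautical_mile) 1.039e-09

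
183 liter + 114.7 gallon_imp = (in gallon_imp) 155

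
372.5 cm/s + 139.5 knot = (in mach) 0.2217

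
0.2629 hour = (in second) 946.4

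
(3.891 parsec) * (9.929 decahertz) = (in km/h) 4.292e+19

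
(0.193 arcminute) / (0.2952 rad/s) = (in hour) 5.283e-08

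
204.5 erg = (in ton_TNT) 4.888e-15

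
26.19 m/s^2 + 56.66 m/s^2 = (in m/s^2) 82.85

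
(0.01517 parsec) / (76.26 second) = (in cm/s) 6.138e+14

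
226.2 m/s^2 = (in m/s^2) 226.2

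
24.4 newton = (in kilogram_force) 2.488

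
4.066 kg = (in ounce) 143.4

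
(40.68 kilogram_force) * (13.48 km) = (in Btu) 5097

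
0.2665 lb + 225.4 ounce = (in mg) 6.511e+06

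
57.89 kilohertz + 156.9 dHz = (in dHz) 5.791e+05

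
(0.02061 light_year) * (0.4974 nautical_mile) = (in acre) 4.438e+13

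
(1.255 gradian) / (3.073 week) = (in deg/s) 6.077e-07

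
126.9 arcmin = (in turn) 0.005875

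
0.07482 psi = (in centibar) 0.5159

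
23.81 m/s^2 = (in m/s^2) 23.81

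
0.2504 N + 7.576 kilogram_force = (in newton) 74.55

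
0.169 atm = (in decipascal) 1.712e+05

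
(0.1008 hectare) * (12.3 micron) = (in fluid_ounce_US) 419.2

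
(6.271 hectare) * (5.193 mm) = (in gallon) 8.603e+04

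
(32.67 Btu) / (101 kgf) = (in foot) 114.2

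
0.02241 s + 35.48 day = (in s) 3.065e+06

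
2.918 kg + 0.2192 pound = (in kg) 3.017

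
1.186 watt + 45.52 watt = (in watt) 46.71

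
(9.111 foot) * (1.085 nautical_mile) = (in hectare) 0.558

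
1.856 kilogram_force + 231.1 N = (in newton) 249.3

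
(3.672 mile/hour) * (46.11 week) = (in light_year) 4.839e-09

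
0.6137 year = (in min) 3.226e+05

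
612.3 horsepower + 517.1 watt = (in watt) 4.571e+05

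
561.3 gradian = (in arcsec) 1.819e+06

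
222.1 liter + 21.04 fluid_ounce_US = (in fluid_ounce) 7531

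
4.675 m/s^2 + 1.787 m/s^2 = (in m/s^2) 6.462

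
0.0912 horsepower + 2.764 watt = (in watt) 70.77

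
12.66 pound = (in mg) 5.742e+06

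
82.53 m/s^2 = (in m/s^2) 82.53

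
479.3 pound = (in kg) 217.4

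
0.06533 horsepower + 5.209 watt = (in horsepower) 0.07232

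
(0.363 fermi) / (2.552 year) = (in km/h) 1.624e-23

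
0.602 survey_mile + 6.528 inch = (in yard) 1060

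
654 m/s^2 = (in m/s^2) 654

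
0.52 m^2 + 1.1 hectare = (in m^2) 1.1e+04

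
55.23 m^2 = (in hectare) 0.005523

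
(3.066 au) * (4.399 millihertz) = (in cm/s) 2.018e+11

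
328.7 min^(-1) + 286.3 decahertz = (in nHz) 2.868e+12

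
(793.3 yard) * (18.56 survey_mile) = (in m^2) 2.167e+07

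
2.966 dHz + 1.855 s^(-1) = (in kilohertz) 0.002152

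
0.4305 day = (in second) 3.72e+04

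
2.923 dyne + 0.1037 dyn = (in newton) 3.027e-05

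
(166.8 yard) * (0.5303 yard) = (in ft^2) 796.1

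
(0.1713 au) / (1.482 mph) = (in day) 4.477e+05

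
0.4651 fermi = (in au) 3.109e-27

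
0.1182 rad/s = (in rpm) 1.129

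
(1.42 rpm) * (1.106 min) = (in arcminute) 3.392e+04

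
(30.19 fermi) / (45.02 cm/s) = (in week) 1.109e-19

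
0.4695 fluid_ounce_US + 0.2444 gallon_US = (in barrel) 0.005906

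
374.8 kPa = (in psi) 54.36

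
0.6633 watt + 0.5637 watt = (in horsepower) 0.001645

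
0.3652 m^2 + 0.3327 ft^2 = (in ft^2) 4.264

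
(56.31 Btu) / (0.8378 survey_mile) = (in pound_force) 9.906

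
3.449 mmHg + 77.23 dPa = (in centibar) 0.4676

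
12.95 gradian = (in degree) 11.65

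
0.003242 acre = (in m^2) 13.12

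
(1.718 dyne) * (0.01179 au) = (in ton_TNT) 7.242e-06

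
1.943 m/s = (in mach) 0.005706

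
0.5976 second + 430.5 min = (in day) 0.299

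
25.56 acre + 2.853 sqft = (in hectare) 10.34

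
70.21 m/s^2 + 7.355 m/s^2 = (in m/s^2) 77.56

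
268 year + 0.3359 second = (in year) 268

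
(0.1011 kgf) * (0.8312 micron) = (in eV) 5.144e+12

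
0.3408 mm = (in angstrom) 3.408e+06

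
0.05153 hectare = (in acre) 0.1273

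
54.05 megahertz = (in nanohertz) 5.405e+16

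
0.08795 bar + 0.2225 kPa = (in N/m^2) 9018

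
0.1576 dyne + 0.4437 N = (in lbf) 0.09975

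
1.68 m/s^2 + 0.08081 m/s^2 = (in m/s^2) 1.761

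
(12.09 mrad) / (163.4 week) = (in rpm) 1.168e-09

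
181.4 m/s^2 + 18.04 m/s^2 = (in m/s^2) 199.4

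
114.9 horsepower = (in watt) 8.568e+04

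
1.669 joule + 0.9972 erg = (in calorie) 0.3989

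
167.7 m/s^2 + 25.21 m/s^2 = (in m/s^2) 192.9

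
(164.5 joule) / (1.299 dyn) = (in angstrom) 1.266e+17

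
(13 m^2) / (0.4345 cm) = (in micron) 2.992e+09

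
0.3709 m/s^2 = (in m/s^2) 0.3709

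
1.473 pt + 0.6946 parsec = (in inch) 8.438e+17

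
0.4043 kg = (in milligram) 4.043e+05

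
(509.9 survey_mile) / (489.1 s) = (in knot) 3261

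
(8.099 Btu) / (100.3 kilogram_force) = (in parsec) 2.815e-16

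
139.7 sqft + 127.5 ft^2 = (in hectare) 0.002482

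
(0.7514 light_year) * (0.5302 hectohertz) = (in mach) 1.107e+15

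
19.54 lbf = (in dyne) 8.692e+06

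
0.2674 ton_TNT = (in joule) 1.119e+09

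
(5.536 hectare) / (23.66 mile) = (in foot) 4.77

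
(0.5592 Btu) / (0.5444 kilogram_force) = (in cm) 1.105e+04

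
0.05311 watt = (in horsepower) 7.122e-05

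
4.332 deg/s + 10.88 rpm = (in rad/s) 1.215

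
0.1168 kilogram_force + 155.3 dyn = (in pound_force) 0.2578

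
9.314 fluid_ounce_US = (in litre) 0.2754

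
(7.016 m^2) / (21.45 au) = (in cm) 2.186e-10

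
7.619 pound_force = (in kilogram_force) 3.456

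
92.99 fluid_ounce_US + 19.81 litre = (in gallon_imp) 4.963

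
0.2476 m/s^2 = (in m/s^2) 0.2476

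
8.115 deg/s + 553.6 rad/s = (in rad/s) 553.7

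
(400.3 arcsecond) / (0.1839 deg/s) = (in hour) 0.000168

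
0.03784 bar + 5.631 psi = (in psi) 6.18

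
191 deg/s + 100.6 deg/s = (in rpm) 48.6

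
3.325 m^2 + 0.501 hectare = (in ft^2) 5.396e+04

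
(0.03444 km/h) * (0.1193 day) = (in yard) 107.8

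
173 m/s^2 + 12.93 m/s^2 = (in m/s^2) 185.9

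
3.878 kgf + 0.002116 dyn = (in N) 38.03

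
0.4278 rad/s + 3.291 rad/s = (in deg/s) 213.1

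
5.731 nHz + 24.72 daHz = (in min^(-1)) 1.483e+04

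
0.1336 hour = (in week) 0.0007952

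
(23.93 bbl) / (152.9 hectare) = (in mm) 0.002488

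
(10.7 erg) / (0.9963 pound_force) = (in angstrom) 2414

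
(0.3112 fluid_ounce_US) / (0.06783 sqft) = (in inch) 0.0575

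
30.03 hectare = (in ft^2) 3.232e+06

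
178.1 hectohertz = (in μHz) 1.781e+10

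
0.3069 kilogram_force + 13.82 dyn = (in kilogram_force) 0.3069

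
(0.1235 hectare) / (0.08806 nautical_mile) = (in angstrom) 7.573e+10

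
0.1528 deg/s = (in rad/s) 0.002667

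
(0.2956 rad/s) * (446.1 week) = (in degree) 4.57e+09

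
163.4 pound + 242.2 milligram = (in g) 7.412e+04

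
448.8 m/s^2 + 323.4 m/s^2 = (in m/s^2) 772.2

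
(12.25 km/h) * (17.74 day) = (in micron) 5.216e+12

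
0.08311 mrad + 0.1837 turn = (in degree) 66.14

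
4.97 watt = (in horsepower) 0.006665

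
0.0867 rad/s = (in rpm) 0.8279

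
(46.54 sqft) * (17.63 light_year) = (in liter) 7.212e+20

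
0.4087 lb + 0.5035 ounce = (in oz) 7.043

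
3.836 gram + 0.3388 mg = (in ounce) 0.1353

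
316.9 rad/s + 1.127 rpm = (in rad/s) 317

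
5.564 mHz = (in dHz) 0.05564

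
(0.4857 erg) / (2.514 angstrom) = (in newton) 193.2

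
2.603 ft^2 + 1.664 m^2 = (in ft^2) 20.51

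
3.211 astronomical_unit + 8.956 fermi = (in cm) 4.804e+13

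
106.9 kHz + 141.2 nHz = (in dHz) 1.069e+06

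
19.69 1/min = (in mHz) 328.2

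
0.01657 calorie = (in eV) 4.327e+17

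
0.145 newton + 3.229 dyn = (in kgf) 0.01479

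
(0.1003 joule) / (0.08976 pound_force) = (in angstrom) 2.512e+09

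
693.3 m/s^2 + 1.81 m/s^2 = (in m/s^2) 695.1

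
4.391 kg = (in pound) 9.68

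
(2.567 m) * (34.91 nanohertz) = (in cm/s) 8.961e-06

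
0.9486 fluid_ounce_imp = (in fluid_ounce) 0.9114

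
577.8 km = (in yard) 6.319e+05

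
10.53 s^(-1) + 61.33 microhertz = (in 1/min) 631.8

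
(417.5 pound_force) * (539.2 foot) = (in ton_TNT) 7.295e-05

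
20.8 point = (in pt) 20.8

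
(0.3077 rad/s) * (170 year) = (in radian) 1.65e+09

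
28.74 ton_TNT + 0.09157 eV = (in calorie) 2.874e+10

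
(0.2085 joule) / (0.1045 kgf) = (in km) 0.0002035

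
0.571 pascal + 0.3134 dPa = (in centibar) 0.0006023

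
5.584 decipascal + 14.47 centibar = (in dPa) 1.447e+05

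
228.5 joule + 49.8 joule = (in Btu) 0.2638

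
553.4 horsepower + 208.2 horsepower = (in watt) 5.679e+05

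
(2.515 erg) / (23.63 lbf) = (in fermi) 2.393e+06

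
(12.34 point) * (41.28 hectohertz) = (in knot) 34.93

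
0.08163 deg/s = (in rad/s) 0.001425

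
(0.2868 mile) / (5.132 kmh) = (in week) 0.0005353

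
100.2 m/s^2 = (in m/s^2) 100.2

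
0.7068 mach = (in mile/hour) 538.4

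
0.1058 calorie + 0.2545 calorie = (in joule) 1.507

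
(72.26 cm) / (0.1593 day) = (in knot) 0.0001021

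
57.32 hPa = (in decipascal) 5.732e+04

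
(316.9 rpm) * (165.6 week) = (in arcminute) 1.143e+13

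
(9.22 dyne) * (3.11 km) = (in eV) 1.79e+18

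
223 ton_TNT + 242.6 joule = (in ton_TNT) 223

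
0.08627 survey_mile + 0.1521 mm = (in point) 3.936e+05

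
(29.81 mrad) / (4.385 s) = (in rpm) 0.06492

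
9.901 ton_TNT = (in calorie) 9.901e+09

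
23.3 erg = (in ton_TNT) 5.569e-16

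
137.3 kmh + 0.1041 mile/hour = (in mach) 0.1121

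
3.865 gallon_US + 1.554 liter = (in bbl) 0.1018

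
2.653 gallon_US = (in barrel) 0.06317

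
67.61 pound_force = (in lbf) 67.61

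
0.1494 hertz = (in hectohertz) 0.001494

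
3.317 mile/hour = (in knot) 2.882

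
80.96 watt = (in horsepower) 0.1086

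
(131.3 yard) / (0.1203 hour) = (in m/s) 0.2772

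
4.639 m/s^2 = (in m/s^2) 4.639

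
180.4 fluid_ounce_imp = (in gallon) 1.354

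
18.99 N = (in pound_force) 4.269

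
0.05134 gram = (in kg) 5.134e-05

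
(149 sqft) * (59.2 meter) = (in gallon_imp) 1.803e+05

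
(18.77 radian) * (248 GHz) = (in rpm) 4.445e+13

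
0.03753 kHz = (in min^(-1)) 2252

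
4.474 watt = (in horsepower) 0.006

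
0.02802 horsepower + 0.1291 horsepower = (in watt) 117.2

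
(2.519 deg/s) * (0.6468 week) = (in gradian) 1.095e+06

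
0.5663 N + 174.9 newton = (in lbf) 39.45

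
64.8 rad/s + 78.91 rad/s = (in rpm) 1372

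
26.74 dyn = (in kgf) 2.727e-05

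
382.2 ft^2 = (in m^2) 35.51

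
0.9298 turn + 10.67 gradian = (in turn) 0.9565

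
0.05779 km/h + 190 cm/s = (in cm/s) 191.6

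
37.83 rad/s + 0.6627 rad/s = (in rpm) 367.6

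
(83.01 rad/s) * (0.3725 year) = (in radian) 9.751e+08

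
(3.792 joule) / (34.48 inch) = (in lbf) 0.9734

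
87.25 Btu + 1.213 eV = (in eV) 5.746e+23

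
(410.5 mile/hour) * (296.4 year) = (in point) 4.862e+15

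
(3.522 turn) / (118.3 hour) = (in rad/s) 5.196e-05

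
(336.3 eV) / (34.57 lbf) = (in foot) 1.15e-18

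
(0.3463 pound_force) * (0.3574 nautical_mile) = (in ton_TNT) 2.437e-07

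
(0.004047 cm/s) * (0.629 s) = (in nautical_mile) 1.374e-08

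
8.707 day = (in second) 7.523e+05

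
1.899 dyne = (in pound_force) 4.269e-06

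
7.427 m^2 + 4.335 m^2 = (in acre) 0.002906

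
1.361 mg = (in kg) 1.361e-06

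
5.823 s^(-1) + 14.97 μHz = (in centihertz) 582.3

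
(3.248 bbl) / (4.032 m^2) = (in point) 363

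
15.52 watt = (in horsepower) 0.02081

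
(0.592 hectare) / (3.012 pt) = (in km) 5571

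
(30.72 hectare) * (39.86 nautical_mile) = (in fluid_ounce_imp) 7.981e+14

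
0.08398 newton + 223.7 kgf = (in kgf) 223.7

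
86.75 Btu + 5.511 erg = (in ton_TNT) 2.188e-05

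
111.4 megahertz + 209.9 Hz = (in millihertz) 1.114e+11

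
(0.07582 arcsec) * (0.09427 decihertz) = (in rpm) 3.309e-08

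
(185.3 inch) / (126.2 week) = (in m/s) 6.166e-08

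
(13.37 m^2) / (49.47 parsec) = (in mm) 8.759e-15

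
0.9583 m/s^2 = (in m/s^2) 0.9583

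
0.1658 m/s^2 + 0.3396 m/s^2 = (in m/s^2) 0.5054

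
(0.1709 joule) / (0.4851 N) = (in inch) 13.87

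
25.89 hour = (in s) 9.32e+04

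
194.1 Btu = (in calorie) 4.895e+04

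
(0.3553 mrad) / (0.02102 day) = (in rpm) 1.868e-06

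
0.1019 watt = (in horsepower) 0.0001367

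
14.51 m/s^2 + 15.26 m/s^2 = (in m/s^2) 29.77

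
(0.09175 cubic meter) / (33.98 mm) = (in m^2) 2.7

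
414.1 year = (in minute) 2.177e+08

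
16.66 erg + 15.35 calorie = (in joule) 64.22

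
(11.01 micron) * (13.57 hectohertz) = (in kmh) 0.05379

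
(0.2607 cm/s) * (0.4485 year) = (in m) 3.687e+04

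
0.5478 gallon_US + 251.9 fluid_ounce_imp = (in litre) 9.231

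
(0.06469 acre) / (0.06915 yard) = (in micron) 4.14e+09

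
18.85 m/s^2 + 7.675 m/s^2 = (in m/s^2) 26.53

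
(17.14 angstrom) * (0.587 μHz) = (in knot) 1.956e-15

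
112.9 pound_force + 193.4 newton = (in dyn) 6.956e+07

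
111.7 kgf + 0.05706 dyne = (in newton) 1095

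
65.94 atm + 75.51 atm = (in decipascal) 1.433e+08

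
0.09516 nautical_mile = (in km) 0.1762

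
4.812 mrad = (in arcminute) 16.54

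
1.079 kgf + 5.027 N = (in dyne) 1.561e+06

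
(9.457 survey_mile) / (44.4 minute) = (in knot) 11.11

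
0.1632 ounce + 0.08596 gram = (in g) 4.713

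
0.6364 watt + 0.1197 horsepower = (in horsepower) 0.1206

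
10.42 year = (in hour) 9.128e+04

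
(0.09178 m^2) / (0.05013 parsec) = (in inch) 2.336e-15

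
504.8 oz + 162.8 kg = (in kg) 177.1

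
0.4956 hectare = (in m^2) 4956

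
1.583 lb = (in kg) 0.718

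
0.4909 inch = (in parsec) 4.041e-19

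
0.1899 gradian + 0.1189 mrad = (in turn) 0.0004937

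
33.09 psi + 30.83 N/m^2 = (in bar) 2.282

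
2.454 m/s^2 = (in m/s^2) 2.454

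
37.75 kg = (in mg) 3.775e+07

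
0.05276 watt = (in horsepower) 7.075e-05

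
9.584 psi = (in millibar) 660.8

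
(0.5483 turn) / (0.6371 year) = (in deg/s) 9.824e-06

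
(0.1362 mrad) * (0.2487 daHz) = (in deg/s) 0.01941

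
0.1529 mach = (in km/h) 187.4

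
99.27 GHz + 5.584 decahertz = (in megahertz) 9.927e+04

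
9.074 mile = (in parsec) 4.733e-13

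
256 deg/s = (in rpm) 42.67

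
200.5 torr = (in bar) 0.2673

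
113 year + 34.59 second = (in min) 5.939e+07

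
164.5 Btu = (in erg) 1.736e+12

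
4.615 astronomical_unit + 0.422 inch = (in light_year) 7.297e-05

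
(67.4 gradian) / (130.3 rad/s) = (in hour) 2.257e-06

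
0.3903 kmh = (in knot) 0.2107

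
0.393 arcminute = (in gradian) 0.007278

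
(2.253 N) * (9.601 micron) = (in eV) 1.35e+14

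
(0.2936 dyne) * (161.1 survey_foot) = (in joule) 0.0001442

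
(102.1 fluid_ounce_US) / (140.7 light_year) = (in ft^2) 2.442e-20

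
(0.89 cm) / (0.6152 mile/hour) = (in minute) 0.0005394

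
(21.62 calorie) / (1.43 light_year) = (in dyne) 6.686e-10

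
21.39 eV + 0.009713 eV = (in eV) 21.4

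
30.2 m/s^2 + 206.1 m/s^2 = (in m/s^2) 236.3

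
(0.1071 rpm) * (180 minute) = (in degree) 6940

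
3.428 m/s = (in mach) 0.01007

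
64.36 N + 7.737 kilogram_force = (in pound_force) 31.53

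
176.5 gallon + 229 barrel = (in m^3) 37.08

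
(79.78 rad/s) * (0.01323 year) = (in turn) 5.298e+06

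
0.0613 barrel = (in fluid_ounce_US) 329.5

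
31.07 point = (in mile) 6.811e-06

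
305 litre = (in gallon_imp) 67.09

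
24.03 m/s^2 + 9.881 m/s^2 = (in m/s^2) 33.91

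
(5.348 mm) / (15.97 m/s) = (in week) 5.537e-10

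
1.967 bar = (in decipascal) 1.967e+06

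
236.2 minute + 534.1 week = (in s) 3.23e+08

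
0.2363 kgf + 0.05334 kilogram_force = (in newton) 2.84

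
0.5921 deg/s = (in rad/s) 0.01033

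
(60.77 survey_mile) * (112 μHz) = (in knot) 21.29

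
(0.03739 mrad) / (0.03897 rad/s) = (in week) 1.586e-09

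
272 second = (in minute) 4.533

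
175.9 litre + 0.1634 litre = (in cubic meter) 0.1761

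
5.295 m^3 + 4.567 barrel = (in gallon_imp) 1324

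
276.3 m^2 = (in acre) 0.06828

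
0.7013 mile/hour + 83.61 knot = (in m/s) 43.33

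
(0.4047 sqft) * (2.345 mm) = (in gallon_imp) 0.01939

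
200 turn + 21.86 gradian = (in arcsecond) 2.593e+08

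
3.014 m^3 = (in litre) 3014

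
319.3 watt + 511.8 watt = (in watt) 831.1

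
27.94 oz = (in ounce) 27.94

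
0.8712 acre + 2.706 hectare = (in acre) 7.558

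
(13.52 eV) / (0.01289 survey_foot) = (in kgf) 5.622e-17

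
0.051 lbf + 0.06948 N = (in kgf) 0.03022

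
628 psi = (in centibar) 4330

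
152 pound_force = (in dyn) 6.761e+07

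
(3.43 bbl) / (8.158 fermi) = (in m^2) 6.685e+13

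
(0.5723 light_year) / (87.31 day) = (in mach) 2.108e+06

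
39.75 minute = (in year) 7.563e-05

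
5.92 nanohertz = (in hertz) 5.92e-09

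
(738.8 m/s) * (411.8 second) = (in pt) 8.624e+08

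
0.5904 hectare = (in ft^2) 6.355e+04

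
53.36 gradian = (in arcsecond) 1.729e+05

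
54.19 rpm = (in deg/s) 325.1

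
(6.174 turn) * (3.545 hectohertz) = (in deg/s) 7.879e+05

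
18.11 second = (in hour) 0.005031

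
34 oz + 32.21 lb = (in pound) 34.34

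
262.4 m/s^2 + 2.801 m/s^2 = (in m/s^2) 265.2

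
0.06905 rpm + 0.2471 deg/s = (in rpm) 0.1102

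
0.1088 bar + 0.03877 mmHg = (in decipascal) 1.089e+05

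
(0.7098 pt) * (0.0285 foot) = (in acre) 5.375e-10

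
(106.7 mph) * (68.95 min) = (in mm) 1.973e+08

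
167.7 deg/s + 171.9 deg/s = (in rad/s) 5.927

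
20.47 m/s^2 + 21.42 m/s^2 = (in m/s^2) 41.89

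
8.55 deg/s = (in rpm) 1.425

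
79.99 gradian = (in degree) 71.99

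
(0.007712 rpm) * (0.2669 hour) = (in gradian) 49.4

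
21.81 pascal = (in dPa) 218.1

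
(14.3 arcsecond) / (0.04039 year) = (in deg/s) 3.119e-09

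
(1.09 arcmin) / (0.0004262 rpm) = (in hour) 0.001973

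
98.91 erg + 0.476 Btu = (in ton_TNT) 1.2e-07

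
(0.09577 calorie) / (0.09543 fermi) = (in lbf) 9.44e+14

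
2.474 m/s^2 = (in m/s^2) 2.474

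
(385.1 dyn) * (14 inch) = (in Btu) 1.298e-06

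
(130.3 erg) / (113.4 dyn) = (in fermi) 1.149e+13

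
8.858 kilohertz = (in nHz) 8.858e+12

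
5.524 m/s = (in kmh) 19.89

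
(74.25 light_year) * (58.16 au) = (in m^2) 6.112e+30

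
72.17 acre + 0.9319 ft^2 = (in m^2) 2.921e+05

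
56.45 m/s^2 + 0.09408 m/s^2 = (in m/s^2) 56.54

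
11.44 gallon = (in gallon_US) 11.44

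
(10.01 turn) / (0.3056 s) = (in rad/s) 205.8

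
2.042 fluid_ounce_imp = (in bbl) 0.0003649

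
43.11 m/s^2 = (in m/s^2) 43.11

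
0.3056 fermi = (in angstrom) 3.056e-06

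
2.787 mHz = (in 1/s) 0.002787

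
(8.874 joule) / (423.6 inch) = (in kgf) 0.0841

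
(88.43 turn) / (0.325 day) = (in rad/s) 0.01979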